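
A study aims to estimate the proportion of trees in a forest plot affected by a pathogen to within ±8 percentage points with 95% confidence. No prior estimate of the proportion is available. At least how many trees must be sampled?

For a proportion with margin E = 0.08 at 95% confidence, z = 1.960.
With no prior estimate, use p = 0.5, which maximizes p(1−p) at 0.25.
n = 0.25 × (z/E)² = 0.25 × (1.960/0.08)² = 150.06
Round up: n = 151.

n = 151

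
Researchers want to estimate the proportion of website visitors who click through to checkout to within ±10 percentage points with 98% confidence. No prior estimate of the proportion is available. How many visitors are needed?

136

For a proportion with margin E = 0.1 at 98% confidence, z = 2.326.
With no prior estimate, use p = 0.5, which maximizes p(1−p) at 0.25.
n = 0.25 × (z/E)² = 0.25 × (2.326/0.1)² = 135.26
Round up: n = 136.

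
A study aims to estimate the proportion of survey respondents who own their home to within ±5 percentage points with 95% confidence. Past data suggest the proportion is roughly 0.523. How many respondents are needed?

For a proportion with margin E = 0.05 at 95% confidence, z = 1.960.
n = p̂(1−p̂)(z/E)² = 0.523 × 0.477 × (1.960/0.05)² = 383.35
Round up: n = 384.

n = 384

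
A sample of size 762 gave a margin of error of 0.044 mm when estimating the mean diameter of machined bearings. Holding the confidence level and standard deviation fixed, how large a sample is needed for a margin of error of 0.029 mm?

Margin of error scales as 1/√n, so n₂ = n₁·(E₁/E₂)².
n₂ = 762 × (0.044/0.029)² = 762 × 2.302 = 1754.12
Round up: n₂ = 1755.

n = 1755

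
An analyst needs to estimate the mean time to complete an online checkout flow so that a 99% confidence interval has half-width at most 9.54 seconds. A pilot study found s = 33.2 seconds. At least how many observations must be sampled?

n = 81

For a mean, the margin of error is E = z·σ/√n, so n = (zσ/E)².
At 99% confidence, z = 2.576.
n = (2.576 × 33.2 / 9.54)² = 80.37
Round up: n = 81.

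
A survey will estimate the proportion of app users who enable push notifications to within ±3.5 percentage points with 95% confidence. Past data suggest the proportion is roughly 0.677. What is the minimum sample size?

686

For a proportion with margin E = 0.035 at 95% confidence, z = 1.960.
n = p̂(1−p̂)(z/E)² = 0.677 × 0.323 × (1.960/0.035)² = 685.75
Round up: n = 686.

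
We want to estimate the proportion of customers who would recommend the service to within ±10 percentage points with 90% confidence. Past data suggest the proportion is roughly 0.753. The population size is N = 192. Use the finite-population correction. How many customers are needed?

41

For a proportion with margin E = 0.1 at 90% confidence, z = 1.645.
n = p̂(1−p̂)(z/E)² = 0.753 × 0.247 × (1.645/0.1)² = 50.33 — call this n₀.
Finite-population correction with N = 192: n = n₀ / (1 + (n₀−1)/N) = 50.33 / 1.257 = 40.04
Round up: n = 41.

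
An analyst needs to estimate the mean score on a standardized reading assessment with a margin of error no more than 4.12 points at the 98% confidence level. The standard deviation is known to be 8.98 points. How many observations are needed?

26

For a mean, the margin of error is E = z·σ/√n, so n = (zσ/E)².
At 98% confidence, z = 2.326.
n = (2.326 × 8.98 / 4.12)² = 25.70
Round up: n = 26.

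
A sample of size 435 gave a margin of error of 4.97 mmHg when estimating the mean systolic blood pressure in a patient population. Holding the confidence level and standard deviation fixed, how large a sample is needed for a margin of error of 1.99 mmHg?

n = 2714

Margin of error scales as 1/√n, so n₂ = n₁·(E₁/E₂)².
n₂ = 435 × (4.97/1.99)² = 435 × 6.237 = 2713.10
Round up: n₂ = 2714.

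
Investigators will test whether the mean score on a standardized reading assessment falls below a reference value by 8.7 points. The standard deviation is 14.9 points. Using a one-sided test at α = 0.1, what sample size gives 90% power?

For a one-sample z-test, n = ((z_α + z_β)·σ/δ)².
z_α = 1.282 (one-sided α = 0.1); z_β = 1.282 (power 90% → β = 0.1).
n = (2.564 × 14.9 / 8.7)² = 19.28
Round up: n = 20.

20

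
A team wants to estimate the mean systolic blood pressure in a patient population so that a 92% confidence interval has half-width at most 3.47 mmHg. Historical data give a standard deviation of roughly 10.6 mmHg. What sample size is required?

For a mean, the margin of error is E = z·σ/√n, so n = (zσ/E)².
At 92% confidence, z = 1.751.
n = (1.751 × 10.6 / 3.47)² = 28.61
Round up: n = 29.

29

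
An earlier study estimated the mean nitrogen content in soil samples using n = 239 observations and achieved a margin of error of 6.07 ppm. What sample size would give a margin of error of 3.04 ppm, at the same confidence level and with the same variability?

Margin of error scales as 1/√n, so n₂ = n₁·(E₁/E₂)².
n₂ = 239 × (6.07/3.04)² = 239 × 3.987 = 952.89
Round up: n₂ = 953.

953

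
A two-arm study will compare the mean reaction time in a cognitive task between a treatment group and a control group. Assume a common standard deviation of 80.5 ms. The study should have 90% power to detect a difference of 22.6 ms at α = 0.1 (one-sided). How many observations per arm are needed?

167 per group

For two equal groups, n per group = 2·((z_α + z_β)·σ/δ)².
z_α = 1.282; z_β = 1.282 (power 90%).
n = 2 × (2.564 × 80.5 / 22.6)² = 2 × 83.41 = 166.82
Round up: n = 167 per group.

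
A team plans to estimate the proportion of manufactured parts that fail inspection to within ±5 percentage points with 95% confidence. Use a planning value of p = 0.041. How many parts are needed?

61

For a proportion with margin E = 0.05 at 95% confidence, z = 1.960.
n = p̂(1−p̂)(z/E)² = 0.041 × 0.959 × (1.960/0.05)² = 60.42
Round up: n = 61.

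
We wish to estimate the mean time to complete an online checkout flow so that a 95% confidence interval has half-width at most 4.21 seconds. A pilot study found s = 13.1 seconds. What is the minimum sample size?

38

For a mean, the margin of error is E = z·σ/√n, so n = (zσ/E)².
At 95% confidence, z = 1.960.
n = (1.960 × 13.1 / 4.21)² = 37.20
Round up: n = 38.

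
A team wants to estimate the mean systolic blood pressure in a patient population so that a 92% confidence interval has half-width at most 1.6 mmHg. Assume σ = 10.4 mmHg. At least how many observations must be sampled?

130

For a mean, the margin of error is E = z·σ/√n, so n = (zσ/E)².
At 92% confidence, z = 1.751.
n = (1.751 × 10.4 / 1.6)² = 129.54
Round up: n = 130.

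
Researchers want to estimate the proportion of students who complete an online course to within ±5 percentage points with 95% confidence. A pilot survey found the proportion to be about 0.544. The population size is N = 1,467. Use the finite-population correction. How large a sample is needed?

For a proportion with margin E = 0.05 at 95% confidence, z = 1.960.
n = p̂(1−p̂)(z/E)² = 0.544 × 0.456 × (1.960/0.05)² = 381.19 — call this n₀.
Finite-population correction with N = 1,467: n = n₀ / (1 + (n₀−1)/N) = 381.19 / 1.259 = 302.77
Round up: n = 303.

303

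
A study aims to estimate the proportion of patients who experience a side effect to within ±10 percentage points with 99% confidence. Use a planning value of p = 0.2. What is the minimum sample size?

For a proportion with margin E = 0.1 at 99% confidence, z = 2.576.
n = p̂(1−p̂)(z/E)² = 0.2 × 0.8 × (2.576/0.1)² = 106.17
Round up: n = 107.

107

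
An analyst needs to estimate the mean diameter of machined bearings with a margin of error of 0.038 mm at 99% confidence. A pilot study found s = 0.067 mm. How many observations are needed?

For a mean, the margin of error is E = z·σ/√n, so n = (zσ/E)².
At 99% confidence, z = 2.576.
n = (2.576 × 0.067 / 0.038)² = 20.63
Round up: n = 21.

21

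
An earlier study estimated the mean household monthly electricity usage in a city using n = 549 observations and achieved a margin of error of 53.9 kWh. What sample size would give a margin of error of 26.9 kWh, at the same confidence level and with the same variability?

2205

Margin of error scales as 1/√n, so n₂ = n₁·(E₁/E₂)².
n₂ = 549 × (53.9/26.9)² = 549 × 4.015 = 2204.23
Round up: n₂ = 2205.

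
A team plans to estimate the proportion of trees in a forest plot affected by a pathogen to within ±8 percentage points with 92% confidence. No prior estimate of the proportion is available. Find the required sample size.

120

For a proportion with margin E = 0.08 at 92% confidence, z = 1.751.
With no prior estimate, use p = 0.5, which maximizes p(1−p) at 0.25.
n = 0.25 × (z/E)² = 0.25 × (1.751/0.08)² = 119.77
Round up: n = 120.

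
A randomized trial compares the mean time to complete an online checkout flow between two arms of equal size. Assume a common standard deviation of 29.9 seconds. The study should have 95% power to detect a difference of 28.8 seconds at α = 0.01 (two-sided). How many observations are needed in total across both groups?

For two equal groups, n per group = 2·((z_{α/2} + z_β)·σ/δ)².
z_{α/2} = 2.576; z_β = 1.645 (power 95%).
n = 2 × (4.221 × 29.9 / 28.8)² = 2 × 19.20 = 38.40
Round up: n = 39 per group.
Total across both groups: 2 × 39 = 78.

78 total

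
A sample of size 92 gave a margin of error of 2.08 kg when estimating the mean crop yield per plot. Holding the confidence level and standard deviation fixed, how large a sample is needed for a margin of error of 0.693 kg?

829

Margin of error scales as 1/√n, so n₂ = n₁·(E₁/E₂)².
n₂ = 92 × (2.08/0.693)² = 92 × 9.009 = 828.83
Round up: n₂ = 829.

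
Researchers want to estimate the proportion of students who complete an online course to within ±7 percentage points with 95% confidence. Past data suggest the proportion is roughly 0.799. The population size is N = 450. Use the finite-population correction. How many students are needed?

99

For a proportion with margin E = 0.07 at 95% confidence, z = 1.960.
n = p̂(1−p̂)(z/E)² = 0.799 × 0.201 × (1.960/0.07)² = 125.91 — call this n₀.
Finite-population correction with N = 450: n = n₀ / (1 + (n₀−1)/N) = 125.91 / 1.278 = 98.52
Round up: n = 99.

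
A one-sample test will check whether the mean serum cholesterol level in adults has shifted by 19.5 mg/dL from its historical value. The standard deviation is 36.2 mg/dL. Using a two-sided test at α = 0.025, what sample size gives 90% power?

For a one-sample z-test, n = ((z_{α/2} + z_β)·σ/δ)².
z_{α/2} = 2.241 (two-sided α = 0.025); z_β = 1.282 (power 90% → β = 0.1).
n = (3.523 × 36.2 / 19.5)² = 42.77
Round up: n = 43.

43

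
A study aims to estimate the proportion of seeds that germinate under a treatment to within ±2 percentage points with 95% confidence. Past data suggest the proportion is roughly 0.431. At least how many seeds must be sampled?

2356

For a proportion with margin E = 0.02 at 95% confidence, z = 1.960.
n = p̂(1−p̂)(z/E)² = 0.431 × 0.569 × (1.960/0.02)² = 2355.28
Round up: n = 2356.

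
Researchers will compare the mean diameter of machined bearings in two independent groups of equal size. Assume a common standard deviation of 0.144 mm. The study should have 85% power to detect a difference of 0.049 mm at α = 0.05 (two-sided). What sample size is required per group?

For two equal groups, n per group = 2·((z_{α/2} + z_β)·σ/δ)².
z_{α/2} = 1.960; z_β = 1.036 (power 85%).
n = 2 × (2.996 × 0.144 / 0.049)² = 2 × 77.52 = 155.04
Round up: n = 156 per group.

156 per group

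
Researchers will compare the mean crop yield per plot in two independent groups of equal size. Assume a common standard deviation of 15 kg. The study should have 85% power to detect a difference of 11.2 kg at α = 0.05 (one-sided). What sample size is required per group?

For two equal groups, n per group = 2·((z_α + z_β)·σ/δ)².
z_α = 1.645; z_β = 1.036 (power 85%).
n = 2 × (2.681 × 15 / 11.2)² = 2 × 12.89 = 25.78
Round up: n = 26 per group.

26 per group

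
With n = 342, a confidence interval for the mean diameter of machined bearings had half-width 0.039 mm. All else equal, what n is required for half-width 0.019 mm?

1441

Margin of error scales as 1/√n, so n₂ = n₁·(E₁/E₂)².
n₂ = 342 × (0.039/0.019)² = 342 × 4.213 = 1440.85
Round up: n₂ = 1441.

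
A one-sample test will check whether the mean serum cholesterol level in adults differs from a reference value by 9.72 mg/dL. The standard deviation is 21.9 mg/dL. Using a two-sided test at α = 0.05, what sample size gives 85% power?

For a one-sample z-test, n = ((z_{α/2} + z_β)·σ/δ)².
z_{α/2} = 1.960 (two-sided α = 0.05); z_β = 1.036 (power 85% → β = 0.15).
n = (2.996 × 21.9 / 9.72)² = 45.57
Round up: n = 46.

46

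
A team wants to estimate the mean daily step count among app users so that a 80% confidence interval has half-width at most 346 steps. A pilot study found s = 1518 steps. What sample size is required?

32

For a mean, the margin of error is E = z·σ/√n, so n = (zσ/E)².
At 80% confidence, z = 1.282.
n = (1.282 × 1518 / 346)² = 31.63
Round up: n = 32.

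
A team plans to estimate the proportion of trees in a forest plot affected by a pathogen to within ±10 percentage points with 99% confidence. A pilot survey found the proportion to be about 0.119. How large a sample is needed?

For a proportion with margin E = 0.1 at 99% confidence, z = 2.576.
n = p̂(1−p̂)(z/E)² = 0.119 × 0.881 × (2.576/0.1)² = 69.57
Round up: n = 70.

70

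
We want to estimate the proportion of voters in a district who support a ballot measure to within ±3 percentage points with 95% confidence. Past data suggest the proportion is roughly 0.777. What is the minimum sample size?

For a proportion with margin E = 0.03 at 95% confidence, z = 1.960.
n = p̂(1−p̂)(z/E)² = 0.777 × 0.223 × (1.960/0.03)² = 739.60
Round up: n = 740.

n = 740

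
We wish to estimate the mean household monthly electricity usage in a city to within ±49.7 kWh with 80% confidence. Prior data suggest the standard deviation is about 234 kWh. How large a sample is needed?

For a mean, the margin of error is E = z·σ/√n, so n = (zσ/E)².
At 80% confidence, z = 1.282.
n = (1.282 × 234 / 49.7)² = 36.43
Round up: n = 37.

37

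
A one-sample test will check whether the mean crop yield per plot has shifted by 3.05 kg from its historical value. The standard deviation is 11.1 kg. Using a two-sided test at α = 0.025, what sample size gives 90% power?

165

For a one-sample z-test, n = ((z_{α/2} + z_β)·σ/δ)².
z_{α/2} = 2.241 (two-sided α = 0.025); z_β = 1.282 (power 90% → β = 0.1).
n = (3.523 × 11.1 / 3.05)² = 164.39
Round up: n = 165.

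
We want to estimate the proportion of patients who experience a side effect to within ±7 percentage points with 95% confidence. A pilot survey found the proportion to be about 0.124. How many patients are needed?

n = 86

For a proportion with margin E = 0.07 at 95% confidence, z = 1.960.
n = p̂(1−p̂)(z/E)² = 0.124 × 0.876 × (1.960/0.07)² = 85.16
Round up: n = 86.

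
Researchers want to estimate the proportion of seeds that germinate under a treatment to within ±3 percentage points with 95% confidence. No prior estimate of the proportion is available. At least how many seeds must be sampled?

For a proportion with margin E = 0.03 at 95% confidence, z = 1.960.
With no prior estimate, use p = 0.5, which maximizes p(1−p) at 0.25.
n = 0.25 × (z/E)² = 0.25 × (1.960/0.03)² = 1067.11
Round up: n = 1068.

1068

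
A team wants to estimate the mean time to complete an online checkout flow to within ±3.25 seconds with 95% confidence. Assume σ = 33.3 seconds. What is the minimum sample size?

404

For a mean, the margin of error is E = z·σ/√n, so n = (zσ/E)².
At 95% confidence, z = 1.960.
n = (1.960 × 33.3 / 3.25)² = 403.31
Round up: n = 404.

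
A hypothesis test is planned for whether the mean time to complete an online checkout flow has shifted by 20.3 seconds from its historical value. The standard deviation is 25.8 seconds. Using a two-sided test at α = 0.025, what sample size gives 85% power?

18

For a one-sample z-test, n = ((z_{α/2} + z_β)·σ/δ)².
z_{α/2} = 2.241 (two-sided α = 0.025); z_β = 1.036 (power 85% → β = 0.15).
n = (3.277 × 25.8 / 20.3)² = 17.35
Round up: n = 18.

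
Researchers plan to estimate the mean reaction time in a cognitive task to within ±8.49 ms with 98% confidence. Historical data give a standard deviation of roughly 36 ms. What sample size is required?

n = 98

For a mean, the margin of error is E = z·σ/√n, so n = (zσ/E)².
At 98% confidence, z = 2.326.
n = (2.326 × 36 / 8.49)² = 97.28
Round up: n = 98.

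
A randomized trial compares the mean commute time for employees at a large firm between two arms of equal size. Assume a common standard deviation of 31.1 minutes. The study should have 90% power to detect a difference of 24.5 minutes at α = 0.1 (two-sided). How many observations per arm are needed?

28 per group

For two equal groups, n per group = 2·((z_{α/2} + z_β)·σ/δ)².
z_{α/2} = 1.645; z_β = 1.282 (power 90%).
n = 2 × (2.927 × 31.1 / 24.5)² = 2 × 13.80 = 27.60
Round up: n = 28 per group.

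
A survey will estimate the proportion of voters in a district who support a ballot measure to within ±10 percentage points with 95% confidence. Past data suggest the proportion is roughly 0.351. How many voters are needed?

For a proportion with margin E = 0.1 at 95% confidence, z = 1.960.
n = p̂(1−p̂)(z/E)² = 0.351 × 0.649 × (1.960/0.1)² = 87.51
Round up: n = 88.

88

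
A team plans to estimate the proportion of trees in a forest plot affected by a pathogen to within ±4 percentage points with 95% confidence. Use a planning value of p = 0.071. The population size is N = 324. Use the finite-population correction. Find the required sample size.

For a proportion with margin E = 0.04 at 95% confidence, z = 1.960.
n = p̂(1−p̂)(z/E)² = 0.071 × 0.929 × (1.960/0.04)² = 158.37 — call this n₀.
Finite-population correction with N = 324: n = n₀ / (1 + (n₀−1)/N) = 158.37 / 1.486 = 106.57
Round up: n = 107.

n = 107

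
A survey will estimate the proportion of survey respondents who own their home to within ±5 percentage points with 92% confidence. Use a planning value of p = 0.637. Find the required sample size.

For a proportion with margin E = 0.05 at 92% confidence, z = 1.751.
n = p̂(1−p̂)(z/E)² = 0.637 × 0.363 × (1.751/0.05)² = 283.58
Round up: n = 284.

284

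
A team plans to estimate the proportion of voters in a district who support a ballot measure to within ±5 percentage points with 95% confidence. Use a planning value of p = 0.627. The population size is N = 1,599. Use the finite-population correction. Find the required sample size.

For a proportion with margin E = 0.05 at 95% confidence, z = 1.960.
n = p̂(1−p̂)(z/E)² = 0.627 × 0.373 × (1.960/0.05)² = 359.38 — call this n₀.
Finite-population correction with N = 1,599: n = n₀ / (1 + (n₀−1)/N) = 359.38 / 1.224 = 293.61
Round up: n = 294.

294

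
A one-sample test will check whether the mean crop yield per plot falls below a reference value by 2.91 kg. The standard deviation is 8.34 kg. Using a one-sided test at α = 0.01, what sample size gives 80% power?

For a one-sample z-test, n = ((z_α + z_β)·σ/δ)².
z_α = 2.326 (one-sided α = 0.01); z_β = 0.842 (power 80% → β = 0.2).
n = (3.168 × 8.34 / 2.91)² = 82.44
Round up: n = 83.

83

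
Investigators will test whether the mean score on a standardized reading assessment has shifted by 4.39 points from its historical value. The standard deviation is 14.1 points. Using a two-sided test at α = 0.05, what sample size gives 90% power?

109

For a one-sample z-test, n = ((z_{α/2} + z_β)·σ/δ)².
z_{α/2} = 1.960 (two-sided α = 0.05); z_β = 1.282 (power 90% → β = 0.1).
n = (3.242 × 14.1 / 4.39)² = 108.43
Round up: n = 109.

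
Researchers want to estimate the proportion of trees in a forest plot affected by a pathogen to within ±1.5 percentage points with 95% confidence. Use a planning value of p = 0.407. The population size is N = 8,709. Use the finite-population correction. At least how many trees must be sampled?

2798

For a proportion with margin E = 0.015 at 95% confidence, z = 1.960.
n = p̂(1−p̂)(z/E)² = 0.407 × 0.593 × (1.960/0.015)² = 4120.77 — call this n₀.
Finite-population correction with N = 8,709: n = n₀ / (1 + (n₀−1)/N) = 4120.77 / 1.473 = 2797.54
Round up: n = 2798.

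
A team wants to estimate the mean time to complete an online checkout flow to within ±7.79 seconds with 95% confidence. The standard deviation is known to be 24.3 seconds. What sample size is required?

38

For a mean, the margin of error is E = z·σ/√n, so n = (zσ/E)².
At 95% confidence, z = 1.960.
n = (1.960 × 24.3 / 7.79)² = 37.38
Round up: n = 38.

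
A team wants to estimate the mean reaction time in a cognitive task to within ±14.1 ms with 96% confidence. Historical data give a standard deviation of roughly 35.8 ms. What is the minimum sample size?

For a mean, the margin of error is E = z·σ/√n, so n = (zσ/E)².
At 96% confidence, z = 2.054.
n = (2.054 × 35.8 / 14.1)² = 27.20
Round up: n = 28.

28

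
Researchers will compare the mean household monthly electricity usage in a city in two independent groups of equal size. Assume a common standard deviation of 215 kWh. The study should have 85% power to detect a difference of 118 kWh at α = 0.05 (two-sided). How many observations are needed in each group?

60 per group

For two equal groups, n per group = 2·((z_{α/2} + z_β)·σ/δ)².
z_{α/2} = 1.960; z_β = 1.036 (power 85%).
n = 2 × (2.996 × 215 / 118)² = 2 × 29.80 = 59.60
Round up: n = 60 per group.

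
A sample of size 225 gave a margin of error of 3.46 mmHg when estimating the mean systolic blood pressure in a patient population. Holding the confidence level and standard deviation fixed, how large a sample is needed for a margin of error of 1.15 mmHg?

2037

Margin of error scales as 1/√n, so n₂ = n₁·(E₁/E₂)².
n₂ = 225 × (3.46/1.15)² = 225 × 9.052 = 2036.70
Round up: n₂ = 2037.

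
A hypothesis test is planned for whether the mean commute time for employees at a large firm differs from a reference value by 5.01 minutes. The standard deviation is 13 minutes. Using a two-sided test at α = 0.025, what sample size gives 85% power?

73

For a one-sample z-test, n = ((z_{α/2} + z_β)·σ/δ)².
z_{α/2} = 2.241 (two-sided α = 0.025); z_β = 1.036 (power 85% → β = 0.15).
n = (3.277 × 13 / 5.01)² = 72.30
Round up: n = 73.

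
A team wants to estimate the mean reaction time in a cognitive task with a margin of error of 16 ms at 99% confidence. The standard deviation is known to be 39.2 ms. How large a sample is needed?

40

For a mean, the margin of error is E = z·σ/√n, so n = (zσ/E)².
At 99% confidence, z = 2.576.
n = (2.576 × 39.2 / 16)² = 39.83
Round up: n = 40.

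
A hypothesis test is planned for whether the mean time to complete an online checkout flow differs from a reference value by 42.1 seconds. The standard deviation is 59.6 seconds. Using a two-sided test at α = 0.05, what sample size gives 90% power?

For a one-sample z-test, n = ((z_{α/2} + z_β)·σ/δ)².
z_{α/2} = 1.960 (two-sided α = 0.05); z_β = 1.282 (power 90% → β = 0.1).
n = (3.242 × 59.6 / 42.1)² = 21.06
Round up: n = 22.

n = 22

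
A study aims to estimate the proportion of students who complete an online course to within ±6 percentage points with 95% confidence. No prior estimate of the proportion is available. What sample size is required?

For a proportion with margin E = 0.06 at 95% confidence, z = 1.960.
With no prior estimate, use p = 0.5, which maximizes p(1−p) at 0.25.
n = 0.25 × (z/E)² = 0.25 × (1.960/0.06)² = 266.78
Round up: n = 267.

267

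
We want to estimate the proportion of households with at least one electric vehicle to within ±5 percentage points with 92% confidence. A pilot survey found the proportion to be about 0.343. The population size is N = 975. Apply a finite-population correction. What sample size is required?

216

For a proportion with margin E = 0.05 at 92% confidence, z = 1.751.
n = p̂(1−p̂)(z/E)² = 0.343 × 0.657 × (1.751/0.05)² = 276.37 — call this n₀.
Finite-population correction with N = 975: n = n₀ / (1 + (n₀−1)/N) = 276.37 / 1.282 = 215.58
Round up: n = 216.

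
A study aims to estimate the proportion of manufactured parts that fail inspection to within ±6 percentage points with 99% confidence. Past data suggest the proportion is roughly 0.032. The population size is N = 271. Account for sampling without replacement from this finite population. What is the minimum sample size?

For a proportion with margin E = 0.06 at 99% confidence, z = 2.576.
n = p̂(1−p̂)(z/E)² = 0.032 × 0.968 × (2.576/0.06)² = 57.10 — call this n₀.
Finite-population correction with N = 271: n = n₀ / (1 + (n₀−1)/N) = 57.10 / 1.207 = 47.31
Round up: n = 48.

48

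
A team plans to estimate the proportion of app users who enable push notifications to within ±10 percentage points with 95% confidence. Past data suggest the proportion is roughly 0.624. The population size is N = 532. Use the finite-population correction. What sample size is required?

78

For a proportion with margin E = 0.1 at 95% confidence, z = 1.960.
n = p̂(1−p̂)(z/E)² = 0.624 × 0.376 × (1.960/0.1)² = 90.13 — call this n₀.
Finite-population correction with N = 532: n = n₀ / (1 + (n₀−1)/N) = 90.13 / 1.168 = 77.17
Round up: n = 78.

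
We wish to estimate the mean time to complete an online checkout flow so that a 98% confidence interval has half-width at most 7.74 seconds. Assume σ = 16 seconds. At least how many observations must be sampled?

For a mean, the margin of error is E = z·σ/√n, so n = (zσ/E)².
At 98% confidence, z = 2.326.
n = (2.326 × 16 / 7.74)² = 23.12
Round up: n = 24.

n = 24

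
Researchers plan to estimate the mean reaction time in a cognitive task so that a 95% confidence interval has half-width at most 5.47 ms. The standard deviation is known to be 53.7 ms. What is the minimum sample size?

n = 371

For a mean, the margin of error is E = z·σ/√n, so n = (zσ/E)².
At 95% confidence, z = 1.960.
n = (1.960 × 53.7 / 5.47)² = 370.24
Round up: n = 371.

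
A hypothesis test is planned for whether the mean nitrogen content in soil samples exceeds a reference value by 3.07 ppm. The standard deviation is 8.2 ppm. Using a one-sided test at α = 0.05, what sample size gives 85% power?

For a one-sample z-test, n = ((z_α + z_β)·σ/δ)².
z_α = 1.645 (one-sided α = 0.05); z_β = 1.036 (power 85% → β = 0.15).
n = (2.681 × 8.2 / 3.07)² = 51.28
Round up: n = 52.

52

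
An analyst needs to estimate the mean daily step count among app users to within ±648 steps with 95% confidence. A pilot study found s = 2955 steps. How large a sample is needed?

For a mean, the margin of error is E = z·σ/√n, so n = (zσ/E)².
At 95% confidence, z = 1.960.
n = (1.960 × 2955 / 648)² = 79.89
Round up: n = 80.

80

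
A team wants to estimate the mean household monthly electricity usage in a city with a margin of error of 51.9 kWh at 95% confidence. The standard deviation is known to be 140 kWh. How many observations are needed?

For a mean, the margin of error is E = z·σ/√n, so n = (zσ/E)².
At 95% confidence, z = 1.960.
n = (1.960 × 140 / 51.9)² = 27.95
Round up: n = 28.

28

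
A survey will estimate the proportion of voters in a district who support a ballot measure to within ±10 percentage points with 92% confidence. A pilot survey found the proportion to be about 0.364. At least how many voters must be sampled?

71

For a proportion with margin E = 0.1 at 92% confidence, z = 1.751.
n = p̂(1−p̂)(z/E)² = 0.364 × 0.636 × (1.751/0.1)² = 70.98
Round up: n = 71.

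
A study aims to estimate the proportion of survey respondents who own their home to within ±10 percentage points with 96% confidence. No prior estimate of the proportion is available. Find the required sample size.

106

For a proportion with margin E = 0.1 at 96% confidence, z = 2.054.
With no prior estimate, use p = 0.5, which maximizes p(1−p) at 0.25.
n = 0.25 × (z/E)² = 0.25 × (2.054/0.1)² = 105.47
Round up: n = 106.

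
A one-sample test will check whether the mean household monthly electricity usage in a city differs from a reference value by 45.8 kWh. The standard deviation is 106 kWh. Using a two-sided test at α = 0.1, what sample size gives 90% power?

46

For a one-sample z-test, n = ((z_{α/2} + z_β)·σ/δ)².
z_{α/2} = 1.645 (two-sided α = 0.1); z_β = 1.282 (power 90% → β = 0.1).
n = (2.927 × 106 / 45.8)² = 45.89
Round up: n = 46.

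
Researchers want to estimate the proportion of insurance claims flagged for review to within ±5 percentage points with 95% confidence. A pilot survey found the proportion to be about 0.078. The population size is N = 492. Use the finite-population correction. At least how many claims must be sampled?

n = 91

For a proportion with margin E = 0.05 at 95% confidence, z = 1.960.
n = p̂(1−p̂)(z/E)² = 0.078 × 0.922 × (1.960/0.05)² = 110.51 — call this n₀.
Finite-population correction with N = 492: n = n₀ / (1 + (n₀−1)/N) = 110.51 / 1.223 = 90.36
Round up: n = 91.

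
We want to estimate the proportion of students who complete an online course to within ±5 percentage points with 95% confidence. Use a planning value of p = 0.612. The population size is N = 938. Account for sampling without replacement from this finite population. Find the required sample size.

263

For a proportion with margin E = 0.05 at 95% confidence, z = 1.960.
n = p̂(1−p̂)(z/E)² = 0.612 × 0.388 × (1.960/0.05)² = 364.88 — call this n₀.
Finite-population correction with N = 938: n = n₀ / (1 + (n₀−1)/N) = 364.88 / 1.388 = 262.88
Round up: n = 263.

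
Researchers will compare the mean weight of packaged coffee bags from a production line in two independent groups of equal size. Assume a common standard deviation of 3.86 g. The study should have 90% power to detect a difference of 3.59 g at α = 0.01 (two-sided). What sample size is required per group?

35 per group

For two equal groups, n per group = 2·((z_{α/2} + z_β)·σ/δ)².
z_{α/2} = 2.576; z_β = 1.282 (power 90%).
n = 2 × (3.858 × 3.86 / 3.59)² = 2 × 17.21 = 34.42
Round up: n = 35 per group.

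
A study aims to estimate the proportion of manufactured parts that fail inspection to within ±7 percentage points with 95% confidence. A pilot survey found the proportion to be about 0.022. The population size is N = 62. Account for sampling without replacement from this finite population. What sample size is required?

For a proportion with margin E = 0.07 at 95% confidence, z = 1.960.
n = p̂(1−p̂)(z/E)² = 0.022 × 0.978 × (1.960/0.07)² = 16.87 — call this n₀.
Finite-population correction with N = 62: n = n₀ / (1 + (n₀−1)/N) = 16.87 / 1.256 = 13.43
Round up: n = 14.

n = 14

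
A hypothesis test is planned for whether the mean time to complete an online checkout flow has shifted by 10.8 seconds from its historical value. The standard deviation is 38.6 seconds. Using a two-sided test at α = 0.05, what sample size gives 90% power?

n = 135

For a one-sample z-test, n = ((z_{α/2} + z_β)·σ/δ)².
z_{α/2} = 1.960 (two-sided α = 0.05); z_β = 1.282 (power 90% → β = 0.1).
n = (3.242 × 38.6 / 10.8)² = 134.26
Round up: n = 135.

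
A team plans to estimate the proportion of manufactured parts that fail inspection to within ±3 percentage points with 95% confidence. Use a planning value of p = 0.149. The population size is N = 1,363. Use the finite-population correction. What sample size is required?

388

For a proportion with margin E = 0.03 at 95% confidence, z = 1.960.
n = p̂(1−p̂)(z/E)² = 0.149 × 0.851 × (1.960/0.03)² = 541.23 — call this n₀.
Finite-population correction with N = 1,363: n = n₀ / (1 + (n₀−1)/N) = 541.23 / 1.396 = 387.70
Round up: n = 388.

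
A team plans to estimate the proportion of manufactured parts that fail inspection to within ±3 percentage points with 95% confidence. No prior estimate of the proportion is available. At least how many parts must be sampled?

1068

For a proportion with margin E = 0.03 at 95% confidence, z = 1.960.
With no prior estimate, use p = 0.5, which maximizes p(1−p) at 0.25.
n = 0.25 × (z/E)² = 0.25 × (1.960/0.03)² = 1067.11
Round up: n = 1068.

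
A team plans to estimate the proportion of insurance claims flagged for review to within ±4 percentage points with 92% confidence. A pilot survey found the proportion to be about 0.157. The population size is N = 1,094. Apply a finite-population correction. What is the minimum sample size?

For a proportion with margin E = 0.04 at 92% confidence, z = 1.751.
n = p̂(1−p̂)(z/E)² = 0.157 × 0.843 × (1.751/0.04)² = 253.62 — call this n₀.
Finite-population correction with N = 1,094: n = n₀ / (1 + (n₀−1)/N) = 253.62 / 1.231 = 206.03
Round up: n = 207.

207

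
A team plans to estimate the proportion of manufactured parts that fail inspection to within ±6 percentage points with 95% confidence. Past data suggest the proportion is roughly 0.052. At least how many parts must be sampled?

n = 53

For a proportion with margin E = 0.06 at 95% confidence, z = 1.960.
n = p̂(1−p̂)(z/E)² = 0.052 × 0.948 × (1.960/0.06)² = 52.60
Round up: n = 53.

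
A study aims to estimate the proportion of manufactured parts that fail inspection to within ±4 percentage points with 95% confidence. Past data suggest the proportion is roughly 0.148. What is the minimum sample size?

For a proportion with margin E = 0.04 at 95% confidence, z = 1.960.
n = p̂(1−p̂)(z/E)² = 0.148 × 0.852 × (1.960/0.04)² = 302.76
Round up: n = 303.

303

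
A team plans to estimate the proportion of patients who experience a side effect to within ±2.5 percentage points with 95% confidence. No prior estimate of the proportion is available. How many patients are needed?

1537

For a proportion with margin E = 0.025 at 95% confidence, z = 1.960.
With no prior estimate, use p = 0.5, which maximizes p(1−p) at 0.25.
n = 0.25 × (z/E)² = 0.25 × (1.960/0.025)² = 1536.64
Round up: n = 1537.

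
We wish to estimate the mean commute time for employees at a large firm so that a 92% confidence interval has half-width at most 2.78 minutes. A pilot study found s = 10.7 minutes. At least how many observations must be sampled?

n = 46

For a mean, the margin of error is E = z·σ/√n, so n = (zσ/E)².
At 92% confidence, z = 1.751.
n = (1.751 × 10.7 / 2.78)² = 45.42
Round up: n = 46.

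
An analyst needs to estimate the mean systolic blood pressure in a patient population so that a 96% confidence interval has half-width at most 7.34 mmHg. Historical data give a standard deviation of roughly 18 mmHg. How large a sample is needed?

26

For a mean, the margin of error is E = z·σ/√n, so n = (zσ/E)².
At 96% confidence, z = 2.054.
n = (2.054 × 18 / 7.34)² = 25.37
Round up: n = 26.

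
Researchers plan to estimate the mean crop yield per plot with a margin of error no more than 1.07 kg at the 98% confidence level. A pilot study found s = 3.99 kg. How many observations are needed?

For a mean, the margin of error is E = z·σ/√n, so n = (zσ/E)².
At 98% confidence, z = 2.326.
n = (2.326 × 3.99 / 1.07)² = 75.23
Round up: n = 76.

76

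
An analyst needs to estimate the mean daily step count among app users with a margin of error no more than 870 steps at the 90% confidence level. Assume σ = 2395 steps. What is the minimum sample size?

21

For a mean, the margin of error is E = z·σ/√n, so n = (zσ/E)².
At 90% confidence, z = 1.645.
n = (1.645 × 2395 / 870)² = 20.51
Round up: n = 21.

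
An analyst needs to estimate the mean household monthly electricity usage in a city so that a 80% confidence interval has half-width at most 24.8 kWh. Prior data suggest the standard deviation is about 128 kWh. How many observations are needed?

For a mean, the margin of error is E = z·σ/√n, so n = (zσ/E)².
At 80% confidence, z = 1.282.
n = (1.282 × 128 / 24.8)² = 43.78
Round up: n = 44.

44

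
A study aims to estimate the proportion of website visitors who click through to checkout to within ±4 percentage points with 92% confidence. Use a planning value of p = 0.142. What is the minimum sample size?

234

For a proportion with margin E = 0.04 at 92% confidence, z = 1.751.
n = p̂(1−p̂)(z/E)² = 0.142 × 0.858 × (1.751/0.04)² = 233.47
Round up: n = 234.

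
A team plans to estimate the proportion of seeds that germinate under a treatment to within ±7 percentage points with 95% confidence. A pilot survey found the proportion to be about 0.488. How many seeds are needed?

For a proportion with margin E = 0.07 at 95% confidence, z = 1.960.
n = p̂(1−p̂)(z/E)² = 0.488 × 0.512 × (1.960/0.07)² = 195.89
Round up: n = 196.

196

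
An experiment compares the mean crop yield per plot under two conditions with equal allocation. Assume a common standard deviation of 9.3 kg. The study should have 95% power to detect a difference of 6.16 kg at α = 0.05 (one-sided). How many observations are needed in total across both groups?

100 total

For two equal groups, n per group = 2·((z_α + z_β)·σ/δ)².
z_α = 1.645; z_β = 1.645 (power 95%).
n = 2 × (3.290 × 9.3 / 6.16)² = 2 × 24.67 = 49.34
Round up: n = 50 per group.
Total across both groups: 2 × 50 = 100.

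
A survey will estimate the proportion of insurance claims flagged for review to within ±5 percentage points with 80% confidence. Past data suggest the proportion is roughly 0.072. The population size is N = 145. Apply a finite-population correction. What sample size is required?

For a proportion with margin E = 0.05 at 80% confidence, z = 1.282.
n = p̂(1−p̂)(z/E)² = 0.072 × 0.928 × (1.282/0.05)² = 43.93 — call this n₀.
Finite-population correction with N = 145: n = n₀ / (1 + (n₀−1)/N) = 43.93 / 1.296 = 33.90
Round up: n = 34.

n = 34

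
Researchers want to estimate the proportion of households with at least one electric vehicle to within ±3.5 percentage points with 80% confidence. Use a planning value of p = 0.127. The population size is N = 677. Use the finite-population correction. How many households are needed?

For a proportion with margin E = 0.035 at 80% confidence, z = 1.282.
n = p̂(1−p̂)(z/E)² = 0.127 × 0.873 × (1.282/0.035)² = 148.75 — call this n₀.
Finite-population correction with N = 677: n = n₀ / (1 + (n₀−1)/N) = 148.75 / 1.218 = 122.13
Round up: n = 123.

123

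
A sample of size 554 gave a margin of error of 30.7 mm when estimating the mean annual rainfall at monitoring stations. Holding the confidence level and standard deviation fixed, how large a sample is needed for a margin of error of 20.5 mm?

Margin of error scales as 1/√n, so n₂ = n₁·(E₁/E₂)².
n₂ = 554 × (30.7/20.5)² = 554 × 2.243 = 1242.62
Round up: n₂ = 1243.

1243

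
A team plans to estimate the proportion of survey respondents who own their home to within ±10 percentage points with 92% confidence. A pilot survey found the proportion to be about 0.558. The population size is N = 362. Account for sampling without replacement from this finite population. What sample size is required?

For a proportion with margin E = 0.1 at 92% confidence, z = 1.751.
n = p̂(1−p̂)(z/E)² = 0.558 × 0.442 × (1.751/0.1)² = 75.62 — call this n₀.
Finite-population correction with N = 362: n = n₀ / (1 + (n₀−1)/N) = 75.62 / 1.206 = 62.70
Round up: n = 63.

63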